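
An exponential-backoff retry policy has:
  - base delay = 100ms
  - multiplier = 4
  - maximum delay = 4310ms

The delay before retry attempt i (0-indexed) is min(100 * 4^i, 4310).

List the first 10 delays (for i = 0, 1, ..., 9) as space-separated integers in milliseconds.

Computing each delay:
  i=0: min(100*4^0, 4310) = 100
  i=1: min(100*4^1, 4310) = 400
  i=2: min(100*4^2, 4310) = 1600
  i=3: min(100*4^3, 4310) = 4310
  i=4: min(100*4^4, 4310) = 4310
  i=5: min(100*4^5, 4310) = 4310
  i=6: min(100*4^6, 4310) = 4310
  i=7: min(100*4^7, 4310) = 4310
  i=8: min(100*4^8, 4310) = 4310
  i=9: min(100*4^9, 4310) = 4310

Answer: 100 400 1600 4310 4310 4310 4310 4310 4310 4310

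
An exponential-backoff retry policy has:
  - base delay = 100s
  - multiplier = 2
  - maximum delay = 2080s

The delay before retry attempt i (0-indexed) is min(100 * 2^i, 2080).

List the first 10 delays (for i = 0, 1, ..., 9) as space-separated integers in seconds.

Answer: 100 200 400 800 1600 2080 2080 2080 2080 2080

Derivation:
Computing each delay:
  i=0: min(100*2^0, 2080) = 100
  i=1: min(100*2^1, 2080) = 200
  i=2: min(100*2^2, 2080) = 400
  i=3: min(100*2^3, 2080) = 800
  i=4: min(100*2^4, 2080) = 1600
  i=5: min(100*2^5, 2080) = 2080
  i=6: min(100*2^6, 2080) = 2080
  i=7: min(100*2^7, 2080) = 2080
  i=8: min(100*2^8, 2080) = 2080
  i=9: min(100*2^9, 2080) = 2080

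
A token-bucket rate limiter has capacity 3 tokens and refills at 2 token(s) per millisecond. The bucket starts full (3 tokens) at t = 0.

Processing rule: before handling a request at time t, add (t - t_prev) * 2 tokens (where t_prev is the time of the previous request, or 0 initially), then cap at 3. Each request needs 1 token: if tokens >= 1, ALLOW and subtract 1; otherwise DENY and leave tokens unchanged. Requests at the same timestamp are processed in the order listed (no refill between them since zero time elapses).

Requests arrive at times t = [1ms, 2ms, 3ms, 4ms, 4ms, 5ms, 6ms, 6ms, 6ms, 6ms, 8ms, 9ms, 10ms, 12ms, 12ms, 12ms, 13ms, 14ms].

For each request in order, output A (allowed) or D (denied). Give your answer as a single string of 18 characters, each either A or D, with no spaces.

Answer: AAAAAAAAADAAAAAAAA

Derivation:
Simulating step by step:
  req#1 t=1ms: ALLOW
  req#2 t=2ms: ALLOW
  req#3 t=3ms: ALLOW
  req#4 t=4ms: ALLOW
  req#5 t=4ms: ALLOW
  req#6 t=5ms: ALLOW
  req#7 t=6ms: ALLOW
  req#8 t=6ms: ALLOW
  req#9 t=6ms: ALLOW
  req#10 t=6ms: DENY
  req#11 t=8ms: ALLOW
  req#12 t=9ms: ALLOW
  req#13 t=10ms: ALLOW
  req#14 t=12ms: ALLOW
  req#15 t=12ms: ALLOW
  req#16 t=12ms: ALLOW
  req#17 t=13ms: ALLOW
  req#18 t=14ms: ALLOW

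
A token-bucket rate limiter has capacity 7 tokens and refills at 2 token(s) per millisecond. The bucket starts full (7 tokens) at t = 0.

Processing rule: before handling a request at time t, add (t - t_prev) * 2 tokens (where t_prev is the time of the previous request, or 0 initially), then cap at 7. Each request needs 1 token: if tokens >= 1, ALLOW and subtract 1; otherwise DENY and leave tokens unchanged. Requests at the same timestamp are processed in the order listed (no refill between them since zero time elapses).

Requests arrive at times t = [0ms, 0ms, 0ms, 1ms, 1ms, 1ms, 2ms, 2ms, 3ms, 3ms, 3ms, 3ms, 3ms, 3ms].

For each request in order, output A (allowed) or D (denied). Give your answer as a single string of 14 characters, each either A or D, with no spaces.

Simulating step by step:
  req#1 t=0ms: ALLOW
  req#2 t=0ms: ALLOW
  req#3 t=0ms: ALLOW
  req#4 t=1ms: ALLOW
  req#5 t=1ms: ALLOW
  req#6 t=1ms: ALLOW
  req#7 t=2ms: ALLOW
  req#8 t=2ms: ALLOW
  req#9 t=3ms: ALLOW
  req#10 t=3ms: ALLOW
  req#11 t=3ms: ALLOW
  req#12 t=3ms: ALLOW
  req#13 t=3ms: ALLOW
  req#14 t=3ms: DENY

Answer: AAAAAAAAAAAAAD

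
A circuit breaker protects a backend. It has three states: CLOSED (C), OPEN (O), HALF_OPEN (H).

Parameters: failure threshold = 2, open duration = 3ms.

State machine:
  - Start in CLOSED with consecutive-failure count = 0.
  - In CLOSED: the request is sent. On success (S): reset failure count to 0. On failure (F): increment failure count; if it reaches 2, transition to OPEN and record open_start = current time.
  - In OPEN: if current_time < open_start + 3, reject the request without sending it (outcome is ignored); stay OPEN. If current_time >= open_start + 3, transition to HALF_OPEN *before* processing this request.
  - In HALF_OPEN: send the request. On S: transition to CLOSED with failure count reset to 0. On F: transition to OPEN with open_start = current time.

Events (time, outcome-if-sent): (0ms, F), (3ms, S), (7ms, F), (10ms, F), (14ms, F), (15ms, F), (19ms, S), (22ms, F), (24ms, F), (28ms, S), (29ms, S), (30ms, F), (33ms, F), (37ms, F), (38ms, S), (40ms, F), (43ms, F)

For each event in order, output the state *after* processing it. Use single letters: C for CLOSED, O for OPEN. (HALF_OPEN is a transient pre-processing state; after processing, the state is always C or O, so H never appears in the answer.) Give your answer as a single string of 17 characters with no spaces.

Answer: CCCOOOCCOCCCOOOOO

Derivation:
State after each event:
  event#1 t=0ms outcome=F: state=CLOSED
  event#2 t=3ms outcome=S: state=CLOSED
  event#3 t=7ms outcome=F: state=CLOSED
  event#4 t=10ms outcome=F: state=OPEN
  event#5 t=14ms outcome=F: state=OPEN
  event#6 t=15ms outcome=F: state=OPEN
  event#7 t=19ms outcome=S: state=CLOSED
  event#8 t=22ms outcome=F: state=CLOSED
  event#9 t=24ms outcome=F: state=OPEN
  event#10 t=28ms outcome=S: state=CLOSED
  event#11 t=29ms outcome=S: state=CLOSED
  event#12 t=30ms outcome=F: state=CLOSED
  event#13 t=33ms outcome=F: state=OPEN
  event#14 t=37ms outcome=F: state=OPEN
  event#15 t=38ms outcome=S: state=OPEN
  event#16 t=40ms outcome=F: state=OPEN
  event#17 t=43ms outcome=F: state=OPEN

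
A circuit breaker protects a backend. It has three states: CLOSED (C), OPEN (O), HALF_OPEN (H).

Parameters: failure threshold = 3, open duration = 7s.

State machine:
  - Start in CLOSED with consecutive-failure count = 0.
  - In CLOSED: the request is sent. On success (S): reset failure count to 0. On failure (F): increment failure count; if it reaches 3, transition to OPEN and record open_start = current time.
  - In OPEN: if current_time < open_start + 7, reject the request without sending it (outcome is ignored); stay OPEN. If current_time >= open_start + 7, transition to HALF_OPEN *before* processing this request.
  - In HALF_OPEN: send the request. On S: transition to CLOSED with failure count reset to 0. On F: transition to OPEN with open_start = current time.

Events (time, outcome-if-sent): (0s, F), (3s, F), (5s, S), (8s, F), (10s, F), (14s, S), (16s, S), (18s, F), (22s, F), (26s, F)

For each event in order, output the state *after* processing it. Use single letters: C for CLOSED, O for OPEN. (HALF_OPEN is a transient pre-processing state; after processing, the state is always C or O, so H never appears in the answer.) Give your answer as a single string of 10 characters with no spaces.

Answer: CCCCCCCCCO

Derivation:
State after each event:
  event#1 t=0s outcome=F: state=CLOSED
  event#2 t=3s outcome=F: state=CLOSED
  event#3 t=5s outcome=S: state=CLOSED
  event#4 t=8s outcome=F: state=CLOSED
  event#5 t=10s outcome=F: state=CLOSED
  event#6 t=14s outcome=S: state=CLOSED
  event#7 t=16s outcome=S: state=CLOSED
  event#8 t=18s outcome=F: state=CLOSED
  event#9 t=22s outcome=F: state=CLOSED
  event#10 t=26s outcome=F: state=OPEN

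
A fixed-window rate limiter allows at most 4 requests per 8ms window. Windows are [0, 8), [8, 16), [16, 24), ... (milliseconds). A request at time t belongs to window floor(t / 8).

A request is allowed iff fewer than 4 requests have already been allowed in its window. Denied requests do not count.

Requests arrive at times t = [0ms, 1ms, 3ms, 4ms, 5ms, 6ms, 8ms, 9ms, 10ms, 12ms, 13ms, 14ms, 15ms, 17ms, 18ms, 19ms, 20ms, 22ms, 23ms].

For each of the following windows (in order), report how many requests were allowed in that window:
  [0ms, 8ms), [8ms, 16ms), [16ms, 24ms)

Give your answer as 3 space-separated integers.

Processing requests:
  req#1 t=0ms (window 0): ALLOW
  req#2 t=1ms (window 0): ALLOW
  req#3 t=3ms (window 0): ALLOW
  req#4 t=4ms (window 0): ALLOW
  req#5 t=5ms (window 0): DENY
  req#6 t=6ms (window 0): DENY
  req#7 t=8ms (window 1): ALLOW
  req#8 t=9ms (window 1): ALLOW
  req#9 t=10ms (window 1): ALLOW
  req#10 t=12ms (window 1): ALLOW
  req#11 t=13ms (window 1): DENY
  req#12 t=14ms (window 1): DENY
  req#13 t=15ms (window 1): DENY
  req#14 t=17ms (window 2): ALLOW
  req#15 t=18ms (window 2): ALLOW
  req#16 t=19ms (window 2): ALLOW
  req#17 t=20ms (window 2): ALLOW
  req#18 t=22ms (window 2): DENY
  req#19 t=23ms (window 2): DENY

Allowed counts by window: 4 4 4

Answer: 4 4 4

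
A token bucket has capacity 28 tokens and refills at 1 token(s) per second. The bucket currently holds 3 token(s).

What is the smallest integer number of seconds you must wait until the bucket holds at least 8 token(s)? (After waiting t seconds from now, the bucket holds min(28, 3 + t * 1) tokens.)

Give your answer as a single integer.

Answer: 5

Derivation:
Need 3 + t * 1 >= 8, so t >= 5/1.
Smallest integer t = ceil(5/1) = 5.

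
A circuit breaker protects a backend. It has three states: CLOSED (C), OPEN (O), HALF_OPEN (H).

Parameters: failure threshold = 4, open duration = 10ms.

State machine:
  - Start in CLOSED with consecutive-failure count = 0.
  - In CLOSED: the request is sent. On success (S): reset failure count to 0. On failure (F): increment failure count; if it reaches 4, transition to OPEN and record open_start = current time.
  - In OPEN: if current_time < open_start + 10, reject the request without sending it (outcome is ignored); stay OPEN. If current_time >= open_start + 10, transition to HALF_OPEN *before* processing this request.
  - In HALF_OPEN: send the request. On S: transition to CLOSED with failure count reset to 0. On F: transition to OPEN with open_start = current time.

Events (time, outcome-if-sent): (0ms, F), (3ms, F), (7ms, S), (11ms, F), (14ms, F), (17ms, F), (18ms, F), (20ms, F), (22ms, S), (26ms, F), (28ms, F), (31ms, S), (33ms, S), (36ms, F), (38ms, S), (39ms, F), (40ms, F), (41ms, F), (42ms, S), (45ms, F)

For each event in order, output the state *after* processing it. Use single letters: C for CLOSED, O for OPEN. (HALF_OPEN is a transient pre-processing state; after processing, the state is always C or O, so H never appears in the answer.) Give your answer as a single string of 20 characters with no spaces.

State after each event:
  event#1 t=0ms outcome=F: state=CLOSED
  event#2 t=3ms outcome=F: state=CLOSED
  event#3 t=7ms outcome=S: state=CLOSED
  event#4 t=11ms outcome=F: state=CLOSED
  event#5 t=14ms outcome=F: state=CLOSED
  event#6 t=17ms outcome=F: state=CLOSED
  event#7 t=18ms outcome=F: state=OPEN
  event#8 t=20ms outcome=F: state=OPEN
  event#9 t=22ms outcome=S: state=OPEN
  event#10 t=26ms outcome=F: state=OPEN
  event#11 t=28ms outcome=F: state=OPEN
  event#12 t=31ms outcome=S: state=OPEN
  event#13 t=33ms outcome=S: state=OPEN
  event#14 t=36ms outcome=F: state=OPEN
  event#15 t=38ms outcome=S: state=CLOSED
  event#16 t=39ms outcome=F: state=CLOSED
  event#17 t=40ms outcome=F: state=CLOSED
  event#18 t=41ms outcome=F: state=CLOSED
  event#19 t=42ms outcome=S: state=CLOSED
  event#20 t=45ms outcome=F: state=CLOSED

Answer: CCCCCCOOOOOOOOCCCCCC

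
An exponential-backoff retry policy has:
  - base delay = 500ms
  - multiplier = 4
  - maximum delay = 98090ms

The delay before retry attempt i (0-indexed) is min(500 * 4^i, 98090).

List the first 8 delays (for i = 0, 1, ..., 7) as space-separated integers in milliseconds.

Answer: 500 2000 8000 32000 98090 98090 98090 98090

Derivation:
Computing each delay:
  i=0: min(500*4^0, 98090) = 500
  i=1: min(500*4^1, 98090) = 2000
  i=2: min(500*4^2, 98090) = 8000
  i=3: min(500*4^3, 98090) = 32000
  i=4: min(500*4^4, 98090) = 98090
  i=5: min(500*4^5, 98090) = 98090
  i=6: min(500*4^6, 98090) = 98090
  i=7: min(500*4^7, 98090) = 98090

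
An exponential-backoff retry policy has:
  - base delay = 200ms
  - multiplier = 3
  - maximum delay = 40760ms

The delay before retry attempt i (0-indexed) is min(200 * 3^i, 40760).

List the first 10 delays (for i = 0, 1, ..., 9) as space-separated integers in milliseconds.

Computing each delay:
  i=0: min(200*3^0, 40760) = 200
  i=1: min(200*3^1, 40760) = 600
  i=2: min(200*3^2, 40760) = 1800
  i=3: min(200*3^3, 40760) = 5400
  i=4: min(200*3^4, 40760) = 16200
  i=5: min(200*3^5, 40760) = 40760
  i=6: min(200*3^6, 40760) = 40760
  i=7: min(200*3^7, 40760) = 40760
  i=8: min(200*3^8, 40760) = 40760
  i=9: min(200*3^9, 40760) = 40760

Answer: 200 600 1800 5400 16200 40760 40760 40760 40760 40760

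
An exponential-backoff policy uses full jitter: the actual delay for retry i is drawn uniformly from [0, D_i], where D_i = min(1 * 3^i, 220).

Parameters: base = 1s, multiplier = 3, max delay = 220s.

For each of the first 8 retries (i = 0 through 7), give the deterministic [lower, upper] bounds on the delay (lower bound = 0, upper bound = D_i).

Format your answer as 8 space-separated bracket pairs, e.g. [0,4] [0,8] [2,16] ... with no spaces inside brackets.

Computing bounds per retry:
  i=0: D_i=min(1*3^0,220)=1, bounds=[0,1]
  i=1: D_i=min(1*3^1,220)=3, bounds=[0,3]
  i=2: D_i=min(1*3^2,220)=9, bounds=[0,9]
  i=3: D_i=min(1*3^3,220)=27, bounds=[0,27]
  i=4: D_i=min(1*3^4,220)=81, bounds=[0,81]
  i=5: D_i=min(1*3^5,220)=220, bounds=[0,220]
  i=6: D_i=min(1*3^6,220)=220, bounds=[0,220]
  i=7: D_i=min(1*3^7,220)=220, bounds=[0,220]

Answer: [0,1] [0,3] [0,9] [0,27] [0,81] [0,220] [0,220] [0,220]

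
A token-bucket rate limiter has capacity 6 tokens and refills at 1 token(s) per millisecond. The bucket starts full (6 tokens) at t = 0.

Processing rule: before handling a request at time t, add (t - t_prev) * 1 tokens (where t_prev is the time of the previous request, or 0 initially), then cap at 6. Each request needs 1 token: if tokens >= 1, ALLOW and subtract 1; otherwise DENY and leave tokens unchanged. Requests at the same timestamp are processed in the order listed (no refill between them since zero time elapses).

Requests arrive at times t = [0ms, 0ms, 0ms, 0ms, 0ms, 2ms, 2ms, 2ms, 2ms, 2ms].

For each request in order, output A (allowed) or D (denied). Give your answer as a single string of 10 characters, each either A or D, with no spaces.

Answer: AAAAAAAADD

Derivation:
Simulating step by step:
  req#1 t=0ms: ALLOW
  req#2 t=0ms: ALLOW
  req#3 t=0ms: ALLOW
  req#4 t=0ms: ALLOW
  req#5 t=0ms: ALLOW
  req#6 t=2ms: ALLOW
  req#7 t=2ms: ALLOW
  req#8 t=2ms: ALLOW
  req#9 t=2ms: DENY
  req#10 t=2ms: DENY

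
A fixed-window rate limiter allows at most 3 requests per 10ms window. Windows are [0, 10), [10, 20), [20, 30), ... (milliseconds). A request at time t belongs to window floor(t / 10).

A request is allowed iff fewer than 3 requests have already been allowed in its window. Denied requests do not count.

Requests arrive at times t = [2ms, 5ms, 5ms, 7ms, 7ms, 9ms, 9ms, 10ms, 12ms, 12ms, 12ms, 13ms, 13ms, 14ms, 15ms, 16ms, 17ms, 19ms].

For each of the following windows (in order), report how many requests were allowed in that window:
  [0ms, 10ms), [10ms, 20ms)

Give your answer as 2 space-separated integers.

Answer: 3 3

Derivation:
Processing requests:
  req#1 t=2ms (window 0): ALLOW
  req#2 t=5ms (window 0): ALLOW
  req#3 t=5ms (window 0): ALLOW
  req#4 t=7ms (window 0): DENY
  req#5 t=7ms (window 0): DENY
  req#6 t=9ms (window 0): DENY
  req#7 t=9ms (window 0): DENY
  req#8 t=10ms (window 1): ALLOW
  req#9 t=12ms (window 1): ALLOW
  req#10 t=12ms (window 1): ALLOW
  req#11 t=12ms (window 1): DENY
  req#12 t=13ms (window 1): DENY
  req#13 t=13ms (window 1): DENY
  req#14 t=14ms (window 1): DENY
  req#15 t=15ms (window 1): DENY
  req#16 t=16ms (window 1): DENY
  req#17 t=17ms (window 1): DENY
  req#18 t=19ms (window 1): DENY

Allowed counts by window: 3 3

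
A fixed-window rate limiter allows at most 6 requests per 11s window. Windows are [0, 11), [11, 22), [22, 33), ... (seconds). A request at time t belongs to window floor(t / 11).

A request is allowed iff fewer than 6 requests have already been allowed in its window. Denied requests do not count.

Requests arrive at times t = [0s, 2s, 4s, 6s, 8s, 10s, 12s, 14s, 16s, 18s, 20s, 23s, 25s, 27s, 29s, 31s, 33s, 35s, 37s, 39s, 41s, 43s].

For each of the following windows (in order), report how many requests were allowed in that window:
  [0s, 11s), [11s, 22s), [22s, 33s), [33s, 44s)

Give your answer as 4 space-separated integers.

Processing requests:
  req#1 t=0s (window 0): ALLOW
  req#2 t=2s (window 0): ALLOW
  req#3 t=4s (window 0): ALLOW
  req#4 t=6s (window 0): ALLOW
  req#5 t=8s (window 0): ALLOW
  req#6 t=10s (window 0): ALLOW
  req#7 t=12s (window 1): ALLOW
  req#8 t=14s (window 1): ALLOW
  req#9 t=16s (window 1): ALLOW
  req#10 t=18s (window 1): ALLOW
  req#11 t=20s (window 1): ALLOW
  req#12 t=23s (window 2): ALLOW
  req#13 t=25s (window 2): ALLOW
  req#14 t=27s (window 2): ALLOW
  req#15 t=29s (window 2): ALLOW
  req#16 t=31s (window 2): ALLOW
  req#17 t=33s (window 3): ALLOW
  req#18 t=35s (window 3): ALLOW
  req#19 t=37s (window 3): ALLOW
  req#20 t=39s (window 3): ALLOW
  req#21 t=41s (window 3): ALLOW
  req#22 t=43s (window 3): ALLOW

Allowed counts by window: 6 5 5 6

Answer: 6 5 5 6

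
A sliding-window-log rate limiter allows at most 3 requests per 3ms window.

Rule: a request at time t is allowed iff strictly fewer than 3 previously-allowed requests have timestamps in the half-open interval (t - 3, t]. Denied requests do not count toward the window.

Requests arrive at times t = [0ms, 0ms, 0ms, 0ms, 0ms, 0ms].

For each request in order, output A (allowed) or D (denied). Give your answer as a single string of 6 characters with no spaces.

Answer: AAADDD

Derivation:
Tracking allowed requests in the window:
  req#1 t=0ms: ALLOW
  req#2 t=0ms: ALLOW
  req#3 t=0ms: ALLOW
  req#4 t=0ms: DENY
  req#5 t=0ms: DENY
  req#6 t=0ms: DENY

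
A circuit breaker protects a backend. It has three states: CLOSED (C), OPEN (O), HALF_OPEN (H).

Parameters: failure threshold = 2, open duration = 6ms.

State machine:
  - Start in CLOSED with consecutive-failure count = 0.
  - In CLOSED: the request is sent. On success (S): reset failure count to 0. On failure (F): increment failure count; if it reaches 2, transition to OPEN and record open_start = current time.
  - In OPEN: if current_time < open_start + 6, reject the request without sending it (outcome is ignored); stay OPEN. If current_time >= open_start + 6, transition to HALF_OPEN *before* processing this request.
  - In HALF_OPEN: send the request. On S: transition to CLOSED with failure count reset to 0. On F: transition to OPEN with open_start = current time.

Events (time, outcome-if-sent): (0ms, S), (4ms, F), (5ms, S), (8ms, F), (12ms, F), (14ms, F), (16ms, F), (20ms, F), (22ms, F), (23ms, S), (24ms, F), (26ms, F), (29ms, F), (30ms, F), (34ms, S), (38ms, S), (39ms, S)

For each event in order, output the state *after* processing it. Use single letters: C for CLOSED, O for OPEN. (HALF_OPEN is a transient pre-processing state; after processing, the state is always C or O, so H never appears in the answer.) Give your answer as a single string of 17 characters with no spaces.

Answer: CCCCOOOOOOOOOOCCC

Derivation:
State after each event:
  event#1 t=0ms outcome=S: state=CLOSED
  event#2 t=4ms outcome=F: state=CLOSED
  event#3 t=5ms outcome=S: state=CLOSED
  event#4 t=8ms outcome=F: state=CLOSED
  event#5 t=12ms outcome=F: state=OPEN
  event#6 t=14ms outcome=F: state=OPEN
  event#7 t=16ms outcome=F: state=OPEN
  event#8 t=20ms outcome=F: state=OPEN
  event#9 t=22ms outcome=F: state=OPEN
  event#10 t=23ms outcome=S: state=OPEN
  event#11 t=24ms outcome=F: state=OPEN
  event#12 t=26ms outcome=F: state=OPEN
  event#13 t=29ms outcome=F: state=OPEN
  event#14 t=30ms outcome=F: state=OPEN
  event#15 t=34ms outcome=S: state=CLOSED
  event#16 t=38ms outcome=S: state=CLOSED
  event#17 t=39ms outcome=S: state=CLOSED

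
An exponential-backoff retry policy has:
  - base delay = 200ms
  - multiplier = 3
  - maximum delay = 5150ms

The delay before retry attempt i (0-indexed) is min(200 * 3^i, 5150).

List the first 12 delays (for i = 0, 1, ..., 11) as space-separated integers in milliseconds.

Computing each delay:
  i=0: min(200*3^0, 5150) = 200
  i=1: min(200*3^1, 5150) = 600
  i=2: min(200*3^2, 5150) = 1800
  i=3: min(200*3^3, 5150) = 5150
  i=4: min(200*3^4, 5150) = 5150
  i=5: min(200*3^5, 5150) = 5150
  i=6: min(200*3^6, 5150) = 5150
  i=7: min(200*3^7, 5150) = 5150
  i=8: min(200*3^8, 5150) = 5150
  i=9: min(200*3^9, 5150) = 5150
  i=10: min(200*3^10, 5150) = 5150
  i=11: min(200*3^11, 5150) = 5150

Answer: 200 600 1800 5150 5150 5150 5150 5150 5150 5150 5150 5150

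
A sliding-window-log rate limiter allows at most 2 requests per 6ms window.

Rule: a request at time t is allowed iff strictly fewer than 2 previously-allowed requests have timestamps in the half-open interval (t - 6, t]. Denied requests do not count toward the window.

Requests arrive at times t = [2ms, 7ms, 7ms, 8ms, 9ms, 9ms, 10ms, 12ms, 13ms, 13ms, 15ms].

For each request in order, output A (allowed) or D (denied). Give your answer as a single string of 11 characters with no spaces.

Tracking allowed requests in the window:
  req#1 t=2ms: ALLOW
  req#2 t=7ms: ALLOW
  req#3 t=7ms: DENY
  req#4 t=8ms: ALLOW
  req#5 t=9ms: DENY
  req#6 t=9ms: DENY
  req#7 t=10ms: DENY
  req#8 t=12ms: DENY
  req#9 t=13ms: ALLOW
  req#10 t=13ms: DENY
  req#11 t=15ms: ALLOW

Answer: AADADDDDADA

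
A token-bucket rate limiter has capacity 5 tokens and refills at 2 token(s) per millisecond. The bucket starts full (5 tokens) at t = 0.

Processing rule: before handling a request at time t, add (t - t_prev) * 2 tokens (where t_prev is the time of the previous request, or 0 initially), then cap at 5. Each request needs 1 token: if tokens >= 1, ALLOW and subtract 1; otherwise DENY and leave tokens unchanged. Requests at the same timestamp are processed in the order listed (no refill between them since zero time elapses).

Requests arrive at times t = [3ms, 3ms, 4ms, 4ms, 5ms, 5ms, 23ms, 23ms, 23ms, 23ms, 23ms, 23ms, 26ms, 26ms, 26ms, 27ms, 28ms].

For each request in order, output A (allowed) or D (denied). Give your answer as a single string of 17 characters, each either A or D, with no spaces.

Answer: AAAAAAAAAAADAAAAA

Derivation:
Simulating step by step:
  req#1 t=3ms: ALLOW
  req#2 t=3ms: ALLOW
  req#3 t=4ms: ALLOW
  req#4 t=4ms: ALLOW
  req#5 t=5ms: ALLOW
  req#6 t=5ms: ALLOW
  req#7 t=23ms: ALLOW
  req#8 t=23ms: ALLOW
  req#9 t=23ms: ALLOW
  req#10 t=23ms: ALLOW
  req#11 t=23ms: ALLOW
  req#12 t=23ms: DENY
  req#13 t=26ms: ALLOW
  req#14 t=26ms: ALLOW
  req#15 t=26ms: ALLOW
  req#16 t=27ms: ALLOW
  req#17 t=28ms: ALLOW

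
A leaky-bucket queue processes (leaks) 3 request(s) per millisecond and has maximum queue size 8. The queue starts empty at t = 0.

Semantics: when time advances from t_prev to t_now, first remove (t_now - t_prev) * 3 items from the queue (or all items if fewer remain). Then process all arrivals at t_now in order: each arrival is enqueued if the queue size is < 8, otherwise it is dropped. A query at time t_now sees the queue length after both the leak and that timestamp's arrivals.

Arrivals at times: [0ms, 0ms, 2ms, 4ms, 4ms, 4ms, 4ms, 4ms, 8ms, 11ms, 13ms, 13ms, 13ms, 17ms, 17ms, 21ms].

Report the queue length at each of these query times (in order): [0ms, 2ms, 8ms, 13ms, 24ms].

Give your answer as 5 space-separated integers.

Answer: 2 1 1 3 0

Derivation:
Queue lengths at query times:
  query t=0ms: backlog = 2
  query t=2ms: backlog = 1
  query t=8ms: backlog = 1
  query t=13ms: backlog = 3
  query t=24ms: backlog = 0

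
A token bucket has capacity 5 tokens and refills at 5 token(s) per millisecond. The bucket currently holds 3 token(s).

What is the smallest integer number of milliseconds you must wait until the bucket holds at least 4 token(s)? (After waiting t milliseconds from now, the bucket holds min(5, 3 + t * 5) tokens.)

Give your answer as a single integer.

Answer: 1

Derivation:
Need 3 + t * 5 >= 4, so t >= 1/5.
Smallest integer t = ceil(1/5) = 1.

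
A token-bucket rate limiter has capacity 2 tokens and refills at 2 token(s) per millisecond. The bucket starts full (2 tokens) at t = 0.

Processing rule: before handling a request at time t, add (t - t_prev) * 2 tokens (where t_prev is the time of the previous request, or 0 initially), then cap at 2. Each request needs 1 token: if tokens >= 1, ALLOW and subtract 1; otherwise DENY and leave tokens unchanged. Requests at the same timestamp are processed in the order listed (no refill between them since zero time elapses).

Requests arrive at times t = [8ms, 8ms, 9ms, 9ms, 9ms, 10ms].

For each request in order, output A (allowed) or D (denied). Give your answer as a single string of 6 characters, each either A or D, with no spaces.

Simulating step by step:
  req#1 t=8ms: ALLOW
  req#2 t=8ms: ALLOW
  req#3 t=9ms: ALLOW
  req#4 t=9ms: ALLOW
  req#5 t=9ms: DENY
  req#6 t=10ms: ALLOW

Answer: AAAADA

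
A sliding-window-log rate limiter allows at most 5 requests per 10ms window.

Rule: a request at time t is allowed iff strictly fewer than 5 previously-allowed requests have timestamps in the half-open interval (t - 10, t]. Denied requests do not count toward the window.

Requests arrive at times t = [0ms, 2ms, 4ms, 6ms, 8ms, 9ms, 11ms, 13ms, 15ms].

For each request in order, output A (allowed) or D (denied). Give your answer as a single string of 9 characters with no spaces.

Answer: AAAAADAAA

Derivation:
Tracking allowed requests in the window:
  req#1 t=0ms: ALLOW
  req#2 t=2ms: ALLOW
  req#3 t=4ms: ALLOW
  req#4 t=6ms: ALLOW
  req#5 t=8ms: ALLOW
  req#6 t=9ms: DENY
  req#7 t=11ms: ALLOW
  req#8 t=13ms: ALLOW
  req#9 t=15ms: ALLOW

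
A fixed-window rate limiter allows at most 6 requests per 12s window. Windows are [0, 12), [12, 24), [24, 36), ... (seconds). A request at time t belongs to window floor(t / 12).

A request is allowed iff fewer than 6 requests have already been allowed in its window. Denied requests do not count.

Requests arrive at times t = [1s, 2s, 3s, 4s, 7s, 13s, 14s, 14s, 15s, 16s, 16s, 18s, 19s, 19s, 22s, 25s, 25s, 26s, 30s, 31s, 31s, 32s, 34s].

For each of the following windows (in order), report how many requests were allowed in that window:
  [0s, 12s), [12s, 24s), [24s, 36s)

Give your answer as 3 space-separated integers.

Processing requests:
  req#1 t=1s (window 0): ALLOW
  req#2 t=2s (window 0): ALLOW
  req#3 t=3s (window 0): ALLOW
  req#4 t=4s (window 0): ALLOW
  req#5 t=7s (window 0): ALLOW
  req#6 t=13s (window 1): ALLOW
  req#7 t=14s (window 1): ALLOW
  req#8 t=14s (window 1): ALLOW
  req#9 t=15s (window 1): ALLOW
  req#10 t=16s (window 1): ALLOW
  req#11 t=16s (window 1): ALLOW
  req#12 t=18s (window 1): DENY
  req#13 t=19s (window 1): DENY
  req#14 t=19s (window 1): DENY
  req#15 t=22s (window 1): DENY
  req#16 t=25s (window 2): ALLOW
  req#17 t=25s (window 2): ALLOW
  req#18 t=26s (window 2): ALLOW
  req#19 t=30s (window 2): ALLOW
  req#20 t=31s (window 2): ALLOW
  req#21 t=31s (window 2): ALLOW
  req#22 t=32s (window 2): DENY
  req#23 t=34s (window 2): DENY

Allowed counts by window: 5 6 6

Answer: 5 6 6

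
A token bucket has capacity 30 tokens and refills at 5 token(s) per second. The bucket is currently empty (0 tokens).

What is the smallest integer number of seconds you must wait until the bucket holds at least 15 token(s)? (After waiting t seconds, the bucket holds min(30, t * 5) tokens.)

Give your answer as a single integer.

Answer: 3

Derivation:
Need t * 5 >= 15, so t >= 15/5.
Smallest integer t = ceil(15/5) = 3.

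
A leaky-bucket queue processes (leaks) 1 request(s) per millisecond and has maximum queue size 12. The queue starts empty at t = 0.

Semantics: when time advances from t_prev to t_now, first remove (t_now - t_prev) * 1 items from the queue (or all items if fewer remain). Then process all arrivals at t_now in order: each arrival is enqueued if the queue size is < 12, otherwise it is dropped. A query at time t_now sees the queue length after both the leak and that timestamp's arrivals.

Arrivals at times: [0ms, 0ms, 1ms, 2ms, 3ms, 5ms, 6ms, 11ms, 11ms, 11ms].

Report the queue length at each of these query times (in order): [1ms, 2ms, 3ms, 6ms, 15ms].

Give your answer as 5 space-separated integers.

Queue lengths at query times:
  query t=1ms: backlog = 2
  query t=2ms: backlog = 2
  query t=3ms: backlog = 2
  query t=6ms: backlog = 1
  query t=15ms: backlog = 0

Answer: 2 2 2 1 0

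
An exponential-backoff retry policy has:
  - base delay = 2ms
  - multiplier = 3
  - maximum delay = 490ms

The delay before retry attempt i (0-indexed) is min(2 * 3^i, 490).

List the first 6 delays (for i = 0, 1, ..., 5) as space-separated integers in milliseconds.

Computing each delay:
  i=0: min(2*3^0, 490) = 2
  i=1: min(2*3^1, 490) = 6
  i=2: min(2*3^2, 490) = 18
  i=3: min(2*3^3, 490) = 54
  i=4: min(2*3^4, 490) = 162
  i=5: min(2*3^5, 490) = 486

Answer: 2 6 18 54 162 486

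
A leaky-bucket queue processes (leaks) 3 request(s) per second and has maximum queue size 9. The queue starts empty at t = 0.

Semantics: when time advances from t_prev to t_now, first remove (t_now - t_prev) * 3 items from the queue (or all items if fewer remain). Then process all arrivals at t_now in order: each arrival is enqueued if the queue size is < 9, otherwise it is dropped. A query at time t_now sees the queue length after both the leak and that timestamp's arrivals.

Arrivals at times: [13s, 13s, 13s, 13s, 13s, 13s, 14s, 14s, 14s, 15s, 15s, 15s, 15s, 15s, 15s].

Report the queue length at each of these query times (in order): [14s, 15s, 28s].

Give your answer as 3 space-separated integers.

Queue lengths at query times:
  query t=14s: backlog = 6
  query t=15s: backlog = 9
  query t=28s: backlog = 0

Answer: 6 9 0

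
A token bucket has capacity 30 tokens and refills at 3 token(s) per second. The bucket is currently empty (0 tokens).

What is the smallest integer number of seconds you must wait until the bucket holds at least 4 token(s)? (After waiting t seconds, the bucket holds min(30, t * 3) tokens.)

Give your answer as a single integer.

Need t * 3 >= 4, so t >= 4/3.
Smallest integer t = ceil(4/3) = 2.

Answer: 2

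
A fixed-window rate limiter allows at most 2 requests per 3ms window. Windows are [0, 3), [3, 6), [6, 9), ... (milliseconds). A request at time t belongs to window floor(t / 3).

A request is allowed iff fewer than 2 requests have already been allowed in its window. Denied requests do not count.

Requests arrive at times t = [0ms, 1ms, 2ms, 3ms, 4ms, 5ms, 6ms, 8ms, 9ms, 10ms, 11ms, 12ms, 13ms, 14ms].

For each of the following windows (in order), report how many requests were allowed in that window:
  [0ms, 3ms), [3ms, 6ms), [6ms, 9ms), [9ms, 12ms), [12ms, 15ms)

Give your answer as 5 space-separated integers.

Answer: 2 2 2 2 2

Derivation:
Processing requests:
  req#1 t=0ms (window 0): ALLOW
  req#2 t=1ms (window 0): ALLOW
  req#3 t=2ms (window 0): DENY
  req#4 t=3ms (window 1): ALLOW
  req#5 t=4ms (window 1): ALLOW
  req#6 t=5ms (window 1): DENY
  req#7 t=6ms (window 2): ALLOW
  req#8 t=8ms (window 2): ALLOW
  req#9 t=9ms (window 3): ALLOW
  req#10 t=10ms (window 3): ALLOW
  req#11 t=11ms (window 3): DENY
  req#12 t=12ms (window 4): ALLOW
  req#13 t=13ms (window 4): ALLOW
  req#14 t=14ms (window 4): DENY

Allowed counts by window: 2 2 2 2 2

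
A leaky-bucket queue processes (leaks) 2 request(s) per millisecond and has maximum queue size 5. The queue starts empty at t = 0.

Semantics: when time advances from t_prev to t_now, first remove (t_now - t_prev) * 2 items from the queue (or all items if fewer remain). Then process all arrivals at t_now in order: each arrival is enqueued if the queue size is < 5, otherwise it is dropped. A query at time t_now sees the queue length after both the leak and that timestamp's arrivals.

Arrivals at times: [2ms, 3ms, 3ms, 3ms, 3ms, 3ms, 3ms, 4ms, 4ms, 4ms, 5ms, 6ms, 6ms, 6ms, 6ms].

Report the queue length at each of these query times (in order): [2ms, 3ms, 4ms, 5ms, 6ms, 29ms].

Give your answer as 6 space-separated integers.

Answer: 1 5 5 4 5 0

Derivation:
Queue lengths at query times:
  query t=2ms: backlog = 1
  query t=3ms: backlog = 5
  query t=4ms: backlog = 5
  query t=5ms: backlog = 4
  query t=6ms: backlog = 5
  query t=29ms: backlog = 0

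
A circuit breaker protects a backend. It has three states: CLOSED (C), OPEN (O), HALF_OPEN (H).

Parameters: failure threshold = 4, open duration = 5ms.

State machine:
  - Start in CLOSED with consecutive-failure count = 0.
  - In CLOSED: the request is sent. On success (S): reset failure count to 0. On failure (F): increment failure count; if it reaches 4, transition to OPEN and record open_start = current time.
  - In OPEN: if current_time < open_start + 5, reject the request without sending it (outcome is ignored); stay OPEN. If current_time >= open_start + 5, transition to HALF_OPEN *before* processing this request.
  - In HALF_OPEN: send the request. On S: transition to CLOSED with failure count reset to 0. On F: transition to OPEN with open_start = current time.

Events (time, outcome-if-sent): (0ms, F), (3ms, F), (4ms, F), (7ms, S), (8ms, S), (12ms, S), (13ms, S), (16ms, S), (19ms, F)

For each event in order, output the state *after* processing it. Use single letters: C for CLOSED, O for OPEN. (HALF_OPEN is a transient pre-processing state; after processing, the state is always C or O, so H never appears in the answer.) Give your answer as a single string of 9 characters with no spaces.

State after each event:
  event#1 t=0ms outcome=F: state=CLOSED
  event#2 t=3ms outcome=F: state=CLOSED
  event#3 t=4ms outcome=F: state=CLOSED
  event#4 t=7ms outcome=S: state=CLOSED
  event#5 t=8ms outcome=S: state=CLOSED
  event#6 t=12ms outcome=S: state=CLOSED
  event#7 t=13ms outcome=S: state=CLOSED
  event#8 t=16ms outcome=S: state=CLOSED
  event#9 t=19ms outcome=F: state=CLOSED

Answer: CCCCCCCCC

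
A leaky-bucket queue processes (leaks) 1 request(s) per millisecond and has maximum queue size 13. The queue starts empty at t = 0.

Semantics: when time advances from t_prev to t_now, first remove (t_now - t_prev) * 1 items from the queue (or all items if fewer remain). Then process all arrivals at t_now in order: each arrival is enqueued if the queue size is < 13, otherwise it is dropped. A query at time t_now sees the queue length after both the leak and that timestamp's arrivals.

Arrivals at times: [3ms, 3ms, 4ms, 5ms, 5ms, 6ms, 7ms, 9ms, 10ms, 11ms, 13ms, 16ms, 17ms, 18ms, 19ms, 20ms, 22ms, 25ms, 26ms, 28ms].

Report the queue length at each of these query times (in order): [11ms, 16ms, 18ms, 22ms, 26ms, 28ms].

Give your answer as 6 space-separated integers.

Answer: 2 1 1 1 1 1

Derivation:
Queue lengths at query times:
  query t=11ms: backlog = 2
  query t=16ms: backlog = 1
  query t=18ms: backlog = 1
  query t=22ms: backlog = 1
  query t=26ms: backlog = 1
  query t=28ms: backlog = 1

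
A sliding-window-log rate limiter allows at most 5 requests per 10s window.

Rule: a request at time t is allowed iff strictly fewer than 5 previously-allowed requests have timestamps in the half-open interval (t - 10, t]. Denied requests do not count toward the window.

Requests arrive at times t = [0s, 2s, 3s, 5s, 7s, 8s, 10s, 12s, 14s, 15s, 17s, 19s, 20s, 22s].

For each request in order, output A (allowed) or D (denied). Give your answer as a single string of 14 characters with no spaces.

Answer: AAAAADAAAAADAA

Derivation:
Tracking allowed requests in the window:
  req#1 t=0s: ALLOW
  req#2 t=2s: ALLOW
  req#3 t=3s: ALLOW
  req#4 t=5s: ALLOW
  req#5 t=7s: ALLOW
  req#6 t=8s: DENY
  req#7 t=10s: ALLOW
  req#8 t=12s: ALLOW
  req#9 t=14s: ALLOW
  req#10 t=15s: ALLOW
  req#11 t=17s: ALLOW
  req#12 t=19s: DENY
  req#13 t=20s: ALLOW
  req#14 t=22s: ALLOW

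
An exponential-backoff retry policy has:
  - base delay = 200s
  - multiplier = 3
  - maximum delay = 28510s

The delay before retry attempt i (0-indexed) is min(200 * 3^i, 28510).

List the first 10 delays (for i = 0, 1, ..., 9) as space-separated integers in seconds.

Answer: 200 600 1800 5400 16200 28510 28510 28510 28510 28510

Derivation:
Computing each delay:
  i=0: min(200*3^0, 28510) = 200
  i=1: min(200*3^1, 28510) = 600
  i=2: min(200*3^2, 28510) = 1800
  i=3: min(200*3^3, 28510) = 5400
  i=4: min(200*3^4, 28510) = 16200
  i=5: min(200*3^5, 28510) = 28510
  i=6: min(200*3^6, 28510) = 28510
  i=7: min(200*3^7, 28510) = 28510
  i=8: min(200*3^8, 28510) = 28510
  i=9: min(200*3^9, 28510) = 28510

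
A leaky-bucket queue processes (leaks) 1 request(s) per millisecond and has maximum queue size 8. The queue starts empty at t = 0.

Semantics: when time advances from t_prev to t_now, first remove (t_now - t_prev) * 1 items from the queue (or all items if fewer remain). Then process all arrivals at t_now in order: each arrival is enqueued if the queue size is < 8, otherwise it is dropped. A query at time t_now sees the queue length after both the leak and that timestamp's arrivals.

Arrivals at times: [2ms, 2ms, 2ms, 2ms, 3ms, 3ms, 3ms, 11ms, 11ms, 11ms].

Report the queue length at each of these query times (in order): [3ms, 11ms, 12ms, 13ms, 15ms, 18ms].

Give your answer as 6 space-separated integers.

Queue lengths at query times:
  query t=3ms: backlog = 6
  query t=11ms: backlog = 3
  query t=12ms: backlog = 2
  query t=13ms: backlog = 1
  query t=15ms: backlog = 0
  query t=18ms: backlog = 0

Answer: 6 3 2 1 0 0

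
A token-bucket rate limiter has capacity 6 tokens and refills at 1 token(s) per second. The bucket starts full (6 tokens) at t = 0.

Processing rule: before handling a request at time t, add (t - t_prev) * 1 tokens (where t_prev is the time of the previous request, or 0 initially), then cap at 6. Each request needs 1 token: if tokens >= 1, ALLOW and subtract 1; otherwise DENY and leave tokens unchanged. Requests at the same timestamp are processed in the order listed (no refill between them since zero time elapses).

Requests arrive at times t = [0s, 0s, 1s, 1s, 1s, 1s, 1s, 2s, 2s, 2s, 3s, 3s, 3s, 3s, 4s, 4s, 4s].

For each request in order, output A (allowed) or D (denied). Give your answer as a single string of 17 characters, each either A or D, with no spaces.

Answer: AAAAAAAADDADDDADD

Derivation:
Simulating step by step:
  req#1 t=0s: ALLOW
  req#2 t=0s: ALLOW
  req#3 t=1s: ALLOW
  req#4 t=1s: ALLOW
  req#5 t=1s: ALLOW
  req#6 t=1s: ALLOW
  req#7 t=1s: ALLOW
  req#8 t=2s: ALLOW
  req#9 t=2s: DENY
  req#10 t=2s: DENY
  req#11 t=3s: ALLOW
  req#12 t=3s: DENY
  req#13 t=3s: DENY
  req#14 t=3s: DENY
  req#15 t=4s: ALLOW
  req#16 t=4s: DENY
  req#17 t=4s: DENY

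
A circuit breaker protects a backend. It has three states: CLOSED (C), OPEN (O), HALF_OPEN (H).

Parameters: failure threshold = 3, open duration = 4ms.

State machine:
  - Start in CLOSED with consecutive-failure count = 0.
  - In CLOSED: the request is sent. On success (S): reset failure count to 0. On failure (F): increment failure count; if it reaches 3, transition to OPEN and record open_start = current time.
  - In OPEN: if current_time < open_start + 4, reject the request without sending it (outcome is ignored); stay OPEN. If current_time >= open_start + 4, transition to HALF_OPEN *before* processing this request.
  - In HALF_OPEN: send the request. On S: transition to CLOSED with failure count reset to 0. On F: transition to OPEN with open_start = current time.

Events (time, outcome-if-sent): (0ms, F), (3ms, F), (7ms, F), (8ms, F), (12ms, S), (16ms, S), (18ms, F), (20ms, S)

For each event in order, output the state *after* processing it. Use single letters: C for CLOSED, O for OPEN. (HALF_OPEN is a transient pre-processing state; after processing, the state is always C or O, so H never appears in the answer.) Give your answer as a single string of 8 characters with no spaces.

Answer: CCOOCCCC

Derivation:
State after each event:
  event#1 t=0ms outcome=F: state=CLOSED
  event#2 t=3ms outcome=F: state=CLOSED
  event#3 t=7ms outcome=F: state=OPEN
  event#4 t=8ms outcome=F: state=OPEN
  event#5 t=12ms outcome=S: state=CLOSED
  event#6 t=16ms outcome=S: state=CLOSED
  event#7 t=18ms outcome=F: state=CLOSED
  event#8 t=20ms outcome=S: state=CLOSED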